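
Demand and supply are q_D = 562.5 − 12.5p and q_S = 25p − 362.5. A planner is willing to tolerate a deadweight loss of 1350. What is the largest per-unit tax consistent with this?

18

In inverse form: demand p = 45 − 0.08q, supply p = 14.5 + 0.04q.
Competitive equilibrium: 45 − 0.08q = 14.5 + 0.04q → q* = 254.1667, p* = 24.6667.
A tax t gives Δq = t/0.12 and wedge t, so DWL = t²/0.24.
t²/0.24 = 1350 → t² = 324 → t = 18.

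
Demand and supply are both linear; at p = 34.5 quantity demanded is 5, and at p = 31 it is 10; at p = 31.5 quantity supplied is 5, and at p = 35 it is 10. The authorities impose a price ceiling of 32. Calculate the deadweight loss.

Demand slope = (31 − 34.5)/(10 − 5) = −0.7, so p = 38 − 0.7q.
Supply slope = (35 − 31.5)/(10 − 5) = 0.7, so p = 28 + 0.7q.
Competitive equilibrium: 38 − 0.7q = 28 + 0.7q → q* = 7.1429, p* = 33.
At the ceiling p = 32, quantity supplied = (32 − 28)/0.7 = 5.7143.
Willingness to pay at q' = 5.7143: 38 − 0.7·5.7143 = 34.
Δq = 7.1429 − 5.7143 = 1.4286; wedge = 34 − 32 = 2.
Deadweight loss = ½ × 1.4286 × 2 = 1.43.

1.43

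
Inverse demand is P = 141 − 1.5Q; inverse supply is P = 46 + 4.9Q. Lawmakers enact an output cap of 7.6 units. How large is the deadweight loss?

167.91

Competitive equilibrium: 141 − 1.5Q = 46 + 4.9Q → Q* = 14.8438, P* = 118.7344.
At Q = 7.6: demand price = 141 − 1.5·7.6 = 129.6; supply price = 46 + 4.9·7.6 = 83.24.
ΔQ = 14.8438 − 7.6 = 7.2438; wedge = 129.6 − 83.24 = 46.36.
DWL = ½ × 7.2438 × 46.36 = 167.91.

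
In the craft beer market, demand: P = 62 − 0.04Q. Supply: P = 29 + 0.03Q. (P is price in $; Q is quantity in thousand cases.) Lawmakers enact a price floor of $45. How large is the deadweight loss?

$75.45 thousand

Competitive equilibrium: 62 − 0.04Q = 29 + 0.03Q → Q* = 471.4286, P* = 43.1429.
At the floor P = 45, quantity demanded = (62 − 45)/0.04 = 425.
Sellers' marginal cost at Q' = 425: 29 + 0.03·425 = 41.75.
ΔQ = 471.4286 − 425 = 46.4286; wedge = 45 − 41.75 = 3.25.
Deadweight loss = ½ × 46.4286 × 3.25 = $75.45 thousand.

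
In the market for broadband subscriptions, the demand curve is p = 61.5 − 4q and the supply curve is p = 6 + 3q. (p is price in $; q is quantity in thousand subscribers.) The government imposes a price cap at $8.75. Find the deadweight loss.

$172.08 thousand

Competitive equilibrium: 61.5 − 4q = 6 + 3q → q* = 7.9286, p* = 29.7857.
At the ceiling p = 8.75, quantity supplied = (8.75 − 6)/3 = 0.9167.
Willingness to pay at q' = 0.9167: 61.5 − 4·0.9167 = 57.8332.
Δq = 7.9286 − 0.9167 = 7.0119; wedge = 57.8332 − 8.75 = 49.0832.
The triangle = ½ × 7.0119 × 49.0832 = $172.08 thousand.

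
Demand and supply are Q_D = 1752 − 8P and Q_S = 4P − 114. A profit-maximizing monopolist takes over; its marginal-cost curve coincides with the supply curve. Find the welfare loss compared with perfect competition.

In inverse form: demand P = 219 − 0.125Q, supply P = 28.5 + 0.25Q.
Competitive equilibrium: 219 − 0.125Q = 28.5 + 0.25Q → Q* = 508, P* = 155.5.
Marginal revenue: MR = 219 − 0.25Q. Set MR = MC: 219 − 0.25Q = 28.5 + 0.25Q → Q_m = 381.
Price P_m = 219 − 0.125·381 = 171.375; MC(Q_m) = 28.5 + 0.25·381 = 123.75.
Competitive Q* = 508, so ΔQ = 127; wedge = 171.375 − 123.75 = 47.625.
Deadweight loss = ½ × 127 × 47.625 = 3024.19.

3024.19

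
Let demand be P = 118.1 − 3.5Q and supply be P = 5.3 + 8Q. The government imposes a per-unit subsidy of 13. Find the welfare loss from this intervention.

7.35

Competitive equilibrium: 118.1 − 3.5Q = 5.3 + 8Q → Q* = 9.8087, P* = 83.7696.
The subsidy lowers effective supply by 13: P = 8Q − 7.7.
New quantity: 118.1 − 3.5Q = 8Q − 7.7 → Q' = 10.9391.
Overproduction ΔQ = 10.9391 − 9.8087 = 1.1304; wedge = subsidy = 13.
Deadweight loss = ½ × 1.1304 × 13 = 7.35.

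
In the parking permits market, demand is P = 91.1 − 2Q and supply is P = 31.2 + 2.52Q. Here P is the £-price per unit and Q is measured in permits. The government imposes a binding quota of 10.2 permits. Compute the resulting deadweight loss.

£21.05

Competitive equilibrium: 91.1 − 2Q = 31.2 + 2.52Q → Q* = 13.2522, P* = 64.5956.
At Q = 10.2: demand price = 91.1 − 2·10.2 = 70.7; supply price = 31.2 + 2.52·10.2 = 56.904.
ΔQ = 13.2522 − 10.2 = 3.0522; wedge = 70.7 − 56.904 = 13.796.
DWL = ½ × 3.0522 × 13.796 = £21.05.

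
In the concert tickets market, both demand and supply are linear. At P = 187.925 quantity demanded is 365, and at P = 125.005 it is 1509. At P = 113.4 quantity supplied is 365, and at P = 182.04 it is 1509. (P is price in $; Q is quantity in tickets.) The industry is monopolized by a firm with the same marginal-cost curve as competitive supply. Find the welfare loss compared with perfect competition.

Demand slope = (125.005 − 187.925)/(1509 − 365) = −0.055, so P = 208 − 0.055Q.
Supply slope = (182.04 − 113.4)/(1509 − 365) = 0.06, so P = 91.5 + 0.06Q.
Competitive equilibrium: 208 − 0.055Q = 91.5 + 0.06Q → Q* = 1013.0435, P* = 152.2826.
Marginal revenue: MR = 208 − 0.11Q. Set MR = MC: 208 − 0.11Q = 91.5 + 0.06Q → Q_m = 685.2941.
Price P_m = 208 − 0.055·685.2941 = 170.3088; MC(Q_m) = 91.5 + 0.06·685.2941 = 132.6176.
Competitive Q* = 1013.0435, so ΔQ = 327.7494; wedge = 170.3088 − 132.6176 = 37.6912.
Welfare loss = ½ × 327.7494 × 37.6912 = $6176.63.

$6176.63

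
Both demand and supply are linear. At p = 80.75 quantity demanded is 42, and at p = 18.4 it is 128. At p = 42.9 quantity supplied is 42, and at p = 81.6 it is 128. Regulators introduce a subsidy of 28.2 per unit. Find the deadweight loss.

Demand slope = (18.4 − 80.75)/(128 − 42) = −0.725, so p = 111.2 − 0.725q.
Supply slope = (81.6 − 42.9)/(128 − 42) = 0.45, so p = 24 + 0.45q.
Competitive equilibrium: 111.2 − 0.725q = 24 + 0.45q → q* = 74.2128, p* = 57.3957.
The subsidy lowers effective supply by 28.2: p = 0.45q − 4.2.
New quantity: 111.2 − 0.725q = 0.45q − 4.2 → q' = 98.2128.
Overproduction Δq = 98.2128 − 74.2128 = 24; wedge = subsidy = 28.2.
Deadweight loss = ½ × 24 × 28.2 = 338.40.

338.40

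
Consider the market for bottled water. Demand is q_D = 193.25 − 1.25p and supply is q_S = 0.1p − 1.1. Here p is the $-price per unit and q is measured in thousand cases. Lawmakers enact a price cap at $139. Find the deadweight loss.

$1.33 thousand

In inverse form: demand p = 154.6 − 0.8q, supply p = 11 + 10q.
Competitive equilibrium: 154.6 − 0.8q = 11 + 10q → q* = 13.2963, p* = 143.963.
At the ceiling p = 139, quantity supplied = (139 − 11)/10 = 12.8.
Willingness to pay at q' = 12.8: 154.6 − 0.8·12.8 = 144.36.
Δq = 13.2963 − 12.8 = 0.4963; wedge = 144.36 − 139 = 5.36.
The triangle = ½ × 0.4963 × 5.36 = $1.33 thousand.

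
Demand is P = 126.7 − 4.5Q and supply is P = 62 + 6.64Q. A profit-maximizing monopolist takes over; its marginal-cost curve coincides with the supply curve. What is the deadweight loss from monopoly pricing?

Competitive equilibrium: 126.7 − 4.5Q = 62 + 6.64Q → Q* = 5.8079, P* = 100.5645.
Marginal revenue: MR = 126.7 − 9Q. Set MR = MC: 126.7 − 9Q = 62 + 6.64Q → Q_m = 4.1368.
Price P_m = 126.7 − 4.5·4.1368 = 108.0844; MC(Q_m) = 62 + 6.64·4.1368 = 89.4684.
Competitive Q* = 5.8079, so ΔQ = 1.6711; wedge = 108.0844 − 89.4684 = 18.616.
The triangle = ½ × 1.6711 × 18.616 = 15.55.

15.55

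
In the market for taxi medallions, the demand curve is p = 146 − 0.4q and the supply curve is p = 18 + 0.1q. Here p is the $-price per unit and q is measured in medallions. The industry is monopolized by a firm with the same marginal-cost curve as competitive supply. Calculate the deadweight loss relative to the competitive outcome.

$3236.35

Competitive equilibrium: 146 − 0.4q = 18 + 0.1q → q* = 256, p* = 43.6.
Marginal revenue: MR = 146 − 0.8q. Set MR = MC: 146 − 0.8q = 18 + 0.1q → q_m = 142.2222.
Price p_m = 146 − 0.4·142.2222 = 89.1111; MC(q_m) = 18 + 0.1·142.2222 = 32.2222.
Competitive q* = 256, so Δq = 113.7778; wedge = 89.1111 − 32.2222 = 56.8889.
The triangle = ½ × 113.7778 × 56.8889 = $3236.35.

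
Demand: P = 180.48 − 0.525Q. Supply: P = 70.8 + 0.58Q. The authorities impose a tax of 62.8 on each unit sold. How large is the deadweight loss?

1784.54

Competitive equilibrium: 180.48 − 0.525Q = 70.8 + 0.58Q → Q* = 99.2579, P* = 128.3696.
With the tax, the buyer price exceeds the seller price by 62.8: (180.48 − 0.525Q) − (70.8 + 0.58Q) = 62.8 → Q' = 42.4253.
ΔQ = 99.2579 − 42.4253 = 56.8326; the wedge equals the tax, 62.8.
The triangle = ½ × 56.8326 × 62.8 = 1784.54.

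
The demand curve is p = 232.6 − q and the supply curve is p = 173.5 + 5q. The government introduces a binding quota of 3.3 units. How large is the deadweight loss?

128.71

Competitive equilibrium: 232.6 − q = 173.5 + 5q → q* = 9.85, p* = 222.75.
At q = 3.3: demand price = 232.6 − 1·3.3 = 229.3; supply price = 173.5 + 5·3.3 = 190.
Δq = 9.85 − 3.3 = 6.55; wedge = 229.3 − 190 = 39.3.
DWL = ½ × 6.55 × 39.3 = 128.71.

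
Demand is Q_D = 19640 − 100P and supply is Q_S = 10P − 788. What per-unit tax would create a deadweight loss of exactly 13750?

55

In inverse form: demand P = 196.4 − 0.01Q, supply P = 78.8 + 0.1Q.
Competitive equilibrium: 196.4 − 0.01Q = 78.8 + 0.1Q → Q* = 1069.0909, P* = 185.7091.
A tax t gives ΔQ = t/0.11 and wedge t, so DWL = t²/0.22.
t²/0.22 = 13750 → t² = 3025 → t = 55.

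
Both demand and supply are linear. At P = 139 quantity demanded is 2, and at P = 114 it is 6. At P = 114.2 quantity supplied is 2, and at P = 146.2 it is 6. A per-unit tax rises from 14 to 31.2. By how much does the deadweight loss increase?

Demand slope = (114 − 139)/(6 − 2) = −6.25, so P = 151.5 − 6.25Q.
Supply slope = (146.2 − 114.2)/(6 − 2) = 8, so P = 98.2 + 8Q.
Competitive equilibrium: 151.5 − 6.25Q = 98.2 + 8Q → Q* = 3.7404, P* = 128.1228.
For a per-unit tax t: ΔQ = t/14.25, so DWL = ½·t·(t/14.25) = t²/28.5.
At t = 14: DWL = 6.877. At t = 31.2: DWL = 34.156.
Increase = 34.156 − 6.877 = 27.28.

27.28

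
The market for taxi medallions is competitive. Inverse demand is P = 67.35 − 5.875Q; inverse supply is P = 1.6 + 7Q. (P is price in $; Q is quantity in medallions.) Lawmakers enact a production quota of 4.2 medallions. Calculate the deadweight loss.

$5.29

Competitive equilibrium: 67.35 − 5.875Q = 1.6 + 7Q → Q* = 5.1068, P* = 37.3476.
At Q = 4.2: demand price = 67.35 − 5.875·4.2 = 42.675; supply price = 1.6 + 7·4.2 = 31.
ΔQ = 5.1068 − 4.2 = 0.9068; wedge = 42.675 − 31 = 11.675.
Welfare loss = ½ × 0.9068 × 11.675 = $5.29.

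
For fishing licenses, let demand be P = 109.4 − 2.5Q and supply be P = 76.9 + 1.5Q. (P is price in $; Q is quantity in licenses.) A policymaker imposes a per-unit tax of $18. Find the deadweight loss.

$40.50

Competitive equilibrium: 109.4 − 2.5Q = 76.9 + 1.5Q → Q* = 8.125, P* = 89.0875.
With the tax, the buyer price exceeds the seller price by 18: (109.4 − 2.5Q) − (76.9 + 1.5Q) = 18 → Q' = 3.625.
ΔQ = 8.125 − 3.625 = 4.5; the wedge equals the tax, 18.
Deadweight loss = ½ × 4.5 × 18 = $40.50.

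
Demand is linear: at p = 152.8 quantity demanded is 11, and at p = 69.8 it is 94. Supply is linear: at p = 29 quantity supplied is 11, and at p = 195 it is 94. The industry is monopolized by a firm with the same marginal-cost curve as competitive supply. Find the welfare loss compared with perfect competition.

Demand slope = (69.8 − 152.8)/(94 − 11) = −1, so p = 163.8 − q.
Supply slope = (195 − 29)/(94 − 11) = 2, so p = 7 + 2q.
Competitive equilibrium: 163.8 − q = 7 + 2q → q* = 52.2667, p* = 111.5333.
Marginal revenue: MR = 163.8 − 2q. Set MR = MC: 163.8 − 2q = 7 + 2q → q_m = 39.2.
Price p_m = 163.8 − 1·39.2 = 124.6; MC(q_m) = 7 + 2·39.2 = 85.4.
Competitive q* = 52.2667, so Δq = 13.0667; wedge = 124.6 − 85.4 = 39.2.
Deadweight loss = ½ × 13.0667 × 39.2 = 256.11.

256.11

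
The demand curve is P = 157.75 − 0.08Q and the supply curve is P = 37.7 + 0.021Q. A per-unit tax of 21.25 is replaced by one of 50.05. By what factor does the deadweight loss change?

Competitive equilibrium: 157.75 − 0.08Q = 37.7 + 0.021Q → Q* = 1188.6139, P* = 62.6609.
For a per-unit tax t: ΔQ = t/0.101, so DWL = ½·t·(t/0.101) = t²/0.202.
At t = 21.25: DWL = 2235.458. At t = 50.05: DWL = 12401.002.
Ratio = (50.05/21.25)² = 5.547.

5.547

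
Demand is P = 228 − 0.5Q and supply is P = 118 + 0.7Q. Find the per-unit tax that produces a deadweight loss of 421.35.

Competitive equilibrium: 228 − 0.5Q = 118 + 0.7Q → Q* = 91.6667, P* = 182.1667.
A tax t gives ΔQ = t/1.2 and wedge t, so DWL = t²/2.4.
t²/2.4 = 421.35 → t² = 1011.24 → t = 31.8.

31.8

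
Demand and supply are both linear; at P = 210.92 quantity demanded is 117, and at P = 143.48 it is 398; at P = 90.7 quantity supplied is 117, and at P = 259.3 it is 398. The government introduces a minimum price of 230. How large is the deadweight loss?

Demand slope = (143.48 − 210.92)/(398 − 117) = −0.24, so P = 239 − 0.24Q.
Supply slope = (259.3 − 90.7)/(398 − 117) = 0.6, so P = 20.5 + 0.6Q.
Competitive equilibrium: 239 − 0.24Q = 20.5 + 0.6Q → Q* = 260.119, P* = 176.5714.
At the floor P = 230, quantity demanded = (239 − 230)/0.24 = 37.5.
Sellers' marginal cost at Q' = 37.5: 20.5 + 0.6·37.5 = 43.
ΔQ = 260.119 − 37.5 = 222.619; wedge = 230 − 43 = 187.
Welfare loss = ½ × 222.619 × 187 = 20814.88.

20814.88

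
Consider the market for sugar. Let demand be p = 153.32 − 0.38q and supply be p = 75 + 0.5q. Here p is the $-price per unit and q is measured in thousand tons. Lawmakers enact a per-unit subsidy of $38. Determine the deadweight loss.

Competitive equilibrium: 153.32 − 0.38q = 75 + 0.5q → q* = 89, p* = 119.5.
The subsidy lowers effective supply by 38: p = 37 + 0.5q.
New quantity: 153.32 − 0.38q = 37 + 0.5q → q' = 132.1818.
Overproduction Δq = 132.1818 − 89 = 43.1818; wedge = subsidy = 38.
Welfare loss = ½ × 43.1818 × 38 = $820.45 thousand.

$820.45 thousand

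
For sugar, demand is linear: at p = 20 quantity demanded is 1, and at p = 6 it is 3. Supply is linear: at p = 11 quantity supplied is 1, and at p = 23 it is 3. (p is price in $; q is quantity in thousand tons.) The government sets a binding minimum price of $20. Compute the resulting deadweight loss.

$3.12 thousand

Demand slope = (6 − 20)/(3 − 1) = −7, so p = 27 − 7q.
Supply slope = (23 − 11)/(3 − 1) = 6, so p = 5 + 6q.
Competitive equilibrium: 27 − 7q = 5 + 6q → q* = 1.6923, p* = 15.1538.
At the floor p = 20, quantity demanded = (27 − 20)/7 = 1.
Sellers' marginal cost at q' = 1: 5 + 6·1 = 11.
Δq = 1.6923 − 1 = 0.6923; wedge = 20 − 11 = 9.
DWL = ½ × 0.6923 × 9 = $3.12 thousand.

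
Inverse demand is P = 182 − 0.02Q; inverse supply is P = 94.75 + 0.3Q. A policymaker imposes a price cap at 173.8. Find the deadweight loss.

13.41

Competitive equilibrium: 182 − 0.02Q = 94.75 + 0.3Q → Q* = 272.6563, P* = 176.5469.
At the ceiling P = 173.8, quantity supplied = (173.8 − 94.75)/0.3 = 263.5.
Willingness to pay at Q' = 263.5: 182 − 0.02·263.5 = 176.73.
ΔQ = 272.6563 − 263.5 = 9.1563; wedge = 176.73 − 173.8 = 2.93.
DWL = ½ × 9.1563 × 2.93 = 13.41.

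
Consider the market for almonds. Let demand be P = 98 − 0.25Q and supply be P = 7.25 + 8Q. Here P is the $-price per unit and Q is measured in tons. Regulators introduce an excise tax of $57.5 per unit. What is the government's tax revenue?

Competitive equilibrium: 98 − 0.25Q = 7.25 + 8Q → Q* = 11, P* = 95.25.
With the tax, the buyer price exceeds the seller price by 57.5: (98 − 0.25Q) − (7.25 + 8Q) = 57.5 → Q' = 4.0303.
Tax revenue = 57.5 × 4.0303 = $231.74.

$231.74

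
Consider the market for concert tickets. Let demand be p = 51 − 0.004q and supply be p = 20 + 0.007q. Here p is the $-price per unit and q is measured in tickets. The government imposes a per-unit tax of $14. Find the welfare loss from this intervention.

$8909.09

Competitive equilibrium: 51 − 0.004q = 20 + 0.007q → q* = 2818.1818, p* = 39.7273.
With the tax, the buyer price exceeds the seller price by 14: (51 − 0.004q) − (20 + 0.007q) = 14 → q' = 1545.4545.
Δq = 2818.1818 − 1545.4545 = 1272.7273; the wedge equals the tax, 14.
Welfare loss = ½ × 1272.7273 × 14 = $8909.09.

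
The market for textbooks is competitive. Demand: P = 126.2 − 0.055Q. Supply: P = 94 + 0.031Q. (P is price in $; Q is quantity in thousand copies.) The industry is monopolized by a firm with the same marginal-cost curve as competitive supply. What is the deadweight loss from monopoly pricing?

$917.21 thousand

Competitive equilibrium: 126.2 − 0.055Q = 94 + 0.031Q → Q* = 374.4186, P* = 105.607.
Marginal revenue: MR = 126.2 − 0.11Q. Set MR = MC: 126.2 − 0.11Q = 94 + 0.031Q → Q_m = 228.3688.
Price P_m = 126.2 − 0.055·228.3688 = 113.6397; MC(Q_m) = 94 + 0.031·228.3688 = 101.0794.
Competitive Q* = 374.4186, so ΔQ = 146.0498; wedge = 113.6397 − 101.0794 = 12.5603.
DWL = ½ × 146.0498 × 12.5603 = $917.21 thousand.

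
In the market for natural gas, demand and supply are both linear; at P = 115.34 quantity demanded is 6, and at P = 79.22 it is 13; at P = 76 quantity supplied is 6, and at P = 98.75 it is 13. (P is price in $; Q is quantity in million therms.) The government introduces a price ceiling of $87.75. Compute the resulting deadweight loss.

Demand slope = (79.22 − 115.34)/(13 − 6) = −5.16, so P = 146.3 − 5.16Q.
Supply slope = (98.75 − 76)/(13 − 6) = 3.25, so P = 56.5 + 3.25Q.
Competitive equilibrium: 146.3 − 5.16Q = 56.5 + 3.25Q → Q* = 10.6778, P* = 91.2027.
At the ceiling P = 87.75, quantity supplied = (87.75 − 56.5)/3.25 = 9.6154.
Willingness to pay at Q' = 9.6154: 146.3 − 5.16·9.6154 = 96.6845.
ΔQ = 10.6778 − 9.6154 = 1.0624; wedge = 96.6845 − 87.75 = 8.9345.
Welfare loss = ½ × 1.0624 × 8.9345 = $4.75 million.

$4.75 million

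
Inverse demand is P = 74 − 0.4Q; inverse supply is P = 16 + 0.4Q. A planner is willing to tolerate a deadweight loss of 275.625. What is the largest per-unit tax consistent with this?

21

Competitive equilibrium: 74 − 0.4Q = 16 + 0.4Q → Q* = 72.5, P* = 45.
A tax t gives ΔQ = t/0.8 and wedge t, so DWL = t²/1.6.
t²/1.6 = 275.625 → t² = 441 → t = 21.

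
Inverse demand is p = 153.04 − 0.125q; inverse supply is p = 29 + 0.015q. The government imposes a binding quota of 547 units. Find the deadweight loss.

8044.47

Competitive equilibrium: 153.04 − 0.125q = 29 + 0.015q → q* = 886, p* = 42.29.
At q = 547: demand price = 153.04 − 0.125·547 = 84.665; supply price = 29 + 0.015·547 = 37.205.
Δq = 886 − 547 = 339; wedge = 84.665 − 37.205 = 47.46.
The triangle = ½ × 339 × 47.46 = 8044.47.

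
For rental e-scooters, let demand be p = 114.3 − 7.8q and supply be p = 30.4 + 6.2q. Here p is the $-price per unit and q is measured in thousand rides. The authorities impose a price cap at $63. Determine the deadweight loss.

$3.78 thousand

Competitive equilibrium: 114.3 − 7.8q = 30.4 + 6.2q → q* = 5.9929, p* = 67.5557.
At the ceiling p = 63, quantity supplied = (63 − 30.4)/6.2 = 5.2581.
Willingness to pay at q' = 5.2581: 114.3 − 7.8·5.2581 = 73.2868.
Δq = 5.9929 − 5.2581 = 0.7348; wedge = 73.2868 − 63 = 10.2868.
DWL = ½ × 0.7348 × 10.2868 = $3.78 thousand.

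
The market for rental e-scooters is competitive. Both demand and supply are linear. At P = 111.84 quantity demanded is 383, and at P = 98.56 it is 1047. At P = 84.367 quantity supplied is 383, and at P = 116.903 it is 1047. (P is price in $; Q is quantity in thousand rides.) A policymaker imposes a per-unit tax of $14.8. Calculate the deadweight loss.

$1587.25 thousand

Demand slope = (98.56 − 111.84)/(1047 − 383) = −0.02, so P = 119.5 − 0.02Q.
Supply slope = (116.903 − 84.367)/(1047 − 383) = 0.049, so P = 65.6 + 0.049Q.
Competitive equilibrium: 119.5 − 0.02Q = 65.6 + 0.049Q → Q* = 781.1594, P* = 103.8768.
With the tax, the buyer price exceeds the seller price by 14.8: (119.5 − 0.02Q) − (65.6 + 0.049Q) = 14.8 → Q' = 566.6667.
ΔQ = 781.1594 − 566.6667 = 214.4927; the wedge equals the tax, 14.8.
Welfare loss = ½ × 214.4927 × 14.8 = $1587.25 thousand.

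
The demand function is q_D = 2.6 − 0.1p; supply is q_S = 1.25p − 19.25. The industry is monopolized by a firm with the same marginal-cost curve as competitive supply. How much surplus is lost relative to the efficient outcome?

1.20

In inverse form: demand p = 26 − 10q, supply p = 15.4 + 0.8q.
Competitive equilibrium: 26 − 10q = 15.4 + 0.8q → q* = 0.9815, p* = 16.1852.
Marginal revenue: MR = 26 − 20q. Set MR = MC: 26 − 20q = 15.4 + 0.8q → q_m = 0.5096.
Price p_m = 26 − 10·0.5096 = 20.904; MC(q_m) = 15.4 + 0.8·0.5096 = 15.8077.
Competitive q* = 0.9815, so Δq = 0.4719; wedge = 20.904 − 15.8077 = 5.0963.
The triangle = ½ × 0.4719 × 5.0963 = 1.20.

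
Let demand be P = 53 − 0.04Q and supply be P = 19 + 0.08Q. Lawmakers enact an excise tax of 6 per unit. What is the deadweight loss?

150

Competitive equilibrium: 53 − 0.04Q = 19 + 0.08Q → Q* = 283.3333, P* = 41.6667.
With the tax, the buyer price exceeds the seller price by 6: (53 − 0.04Q) − (19 + 0.08Q) = 6 → Q' = 233.3333.
ΔQ = 283.3333 − 233.3333 = 50; the wedge equals the tax, 6.
Deadweight loss = ½ × 50 × 6 = 150.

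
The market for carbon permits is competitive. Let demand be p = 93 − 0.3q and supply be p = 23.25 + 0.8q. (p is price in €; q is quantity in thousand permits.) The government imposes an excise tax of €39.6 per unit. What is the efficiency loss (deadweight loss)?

Competitive equilibrium: 93 − 0.3q = 23.25 + 0.8q → q* = 63.4091, p* = 73.9773.
With the tax, the buyer price exceeds the seller price by 39.6: (93 − 0.3q) − (23.25 + 0.8q) = 39.6 → q' = 27.4091.
Δq = 63.4091 − 27.4091 = 36; the wedge equals the tax, 39.6.
Deadweight loss = ½ × 36 × 39.6 = €712.80 thousand.

€712.80 thousand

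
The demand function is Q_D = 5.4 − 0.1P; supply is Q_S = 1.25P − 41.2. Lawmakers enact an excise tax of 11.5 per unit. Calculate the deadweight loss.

In inverse form: demand P = 54 − 10Q, supply P = 32.96 + 0.8Q.
Competitive equilibrium: 54 − 10Q = 32.96 + 0.8Q → Q* = 1.9481, P* = 34.5185.
With the tax, the buyer price exceeds the seller price by 11.5: (54 − 10Q) − (32.96 + 0.8Q) = 11.5 → Q' = 0.8833.
ΔQ = 1.9481 − 0.8833 = 1.0648; the wedge equals the tax, 11.5.
DWL = ½ × 1.0648 × 11.5 = 6.12.

6.12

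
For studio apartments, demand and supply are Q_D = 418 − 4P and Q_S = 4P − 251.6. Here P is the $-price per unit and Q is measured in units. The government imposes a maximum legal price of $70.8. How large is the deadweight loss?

In inverse form: demand P = 104.5 − 0.25Q, supply P = 62.9 + 0.25Q.
Competitive equilibrium: 104.5 − 0.25Q = 62.9 + 0.25Q → Q* = 83.2, P* = 83.7.
At the ceiling P = 70.8, quantity supplied = (70.8 − 62.9)/0.25 = 31.6.
Willingness to pay at Q' = 31.6: 104.5 − 0.25·31.6 = 96.6.
ΔQ = 83.2 − 31.6 = 51.6; wedge = 96.6 − 70.8 = 25.8.
The triangle = ½ × 51.6 × 25.8 = $665.64.

$665.64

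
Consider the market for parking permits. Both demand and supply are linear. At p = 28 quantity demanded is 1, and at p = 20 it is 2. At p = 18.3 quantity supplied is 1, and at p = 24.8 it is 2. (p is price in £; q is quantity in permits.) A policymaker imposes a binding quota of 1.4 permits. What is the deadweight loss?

£0.52

Demand slope = (20 − 28)/(2 − 1) = −8, so p = 36 − 8q.
Supply slope = (24.8 − 18.3)/(2 − 1) = 6.5, so p = 11.8 + 6.5q.
Competitive equilibrium: 36 − 8q = 11.8 + 6.5q → q* = 1.669, p* = 22.6483.
At q = 1.4: demand price = 36 − 8·1.4 = 24.8; supply price = 11.8 + 6.5·1.4 = 20.9.
Δq = 1.669 − 1.4 = 0.269; wedge = 24.8 − 20.9 = 3.9.
Deadweight loss = ½ × 0.269 × 3.9 = £0.52.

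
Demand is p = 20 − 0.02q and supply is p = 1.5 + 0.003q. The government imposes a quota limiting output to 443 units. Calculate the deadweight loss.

1501.58

Competitive equilibrium: 20 − 0.02q = 1.5 + 0.003q → q* = 804.3478, p* = 3.913.
At q = 443: demand price = 20 − 0.02·443 = 11.14; supply price = 1.5 + 0.003·443 = 2.829.
Δq = 804.3478 − 443 = 361.3478; wedge = 11.14 − 2.829 = 8.311.
Welfare loss = ½ × 361.3478 × 8.311 = 1501.58.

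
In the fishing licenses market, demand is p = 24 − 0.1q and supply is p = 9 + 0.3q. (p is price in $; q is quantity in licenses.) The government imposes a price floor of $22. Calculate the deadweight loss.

$61.25

Competitive equilibrium: 24 − 0.1q = 9 + 0.3q → q* = 37.5, p* = 20.25.
At the floor p = 22, quantity demanded = (24 − 22)/0.1 = 20.
Sellers' marginal cost at q' = 20: 9 + 0.3·20 = 15.
Δq = 37.5 − 20 = 17.5; wedge = 22 − 15 = 7.
Welfare loss = ½ × 17.5 × 7 = $61.25.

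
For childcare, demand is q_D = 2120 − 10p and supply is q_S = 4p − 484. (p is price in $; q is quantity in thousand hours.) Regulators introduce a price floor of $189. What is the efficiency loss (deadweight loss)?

$157.50 thousand

In inverse form: demand p = 212 − 0.1q, supply p = 121 + 0.25q.
Competitive equilibrium: 212 − 0.1q = 121 + 0.25q → q* = 260, p* = 186.
At the floor p = 189, quantity demanded = (212 − 189)/0.1 = 230.
Sellers' marginal cost at q' = 230: 121 + 0.25·230 = 178.5.
Δq = 260 − 230 = 30; wedge = 189 − 178.5 = 10.5.
Deadweight loss = ½ × 30 × 10.5 = $157.50 thousand.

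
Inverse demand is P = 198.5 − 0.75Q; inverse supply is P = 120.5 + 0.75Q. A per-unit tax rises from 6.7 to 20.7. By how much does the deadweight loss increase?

Competitive equilibrium: 198.5 − 0.75Q = 120.5 + 0.75Q → Q* = 52, P* = 159.5.
For a per-unit tax t: ΔQ = t/1.5, so DWL = ½·t·(t/1.5) = t²/3.
At t = 6.7: DWL = 14.963. At t = 20.7: DWL = 142.83.
Increase = 142.83 − 14.963 = 127.87.

127.87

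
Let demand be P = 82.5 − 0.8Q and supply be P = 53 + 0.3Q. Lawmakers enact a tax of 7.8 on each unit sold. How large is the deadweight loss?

27.65

Competitive equilibrium: 82.5 − 0.8Q = 53 + 0.3Q → Q* = 26.8182, P* = 61.0455.
With the tax, the buyer price exceeds the seller price by 7.8: (82.5 − 0.8Q) − (53 + 0.3Q) = 7.8 → Q' = 19.7273.
ΔQ = 26.8182 − 19.7273 = 7.0909; the wedge equals the tax, 7.8.
DWL = ½ × 7.0909 × 7.8 = 27.65.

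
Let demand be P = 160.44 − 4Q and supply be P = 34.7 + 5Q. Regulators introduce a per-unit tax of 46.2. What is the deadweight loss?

118.58

Competitive equilibrium: 160.44 − 4Q = 34.7 + 5Q → Q* = 13.9711, P* = 104.5556.
With the tax, the buyer price exceeds the seller price by 46.2: (160.44 − 4Q) − (34.7 + 5Q) = 46.2 → Q' = 8.8378.
ΔQ = 13.9711 − 8.8378 = 5.1333; the wedge equals the tax, 46.2.
The triangle = ½ × 5.1333 × 46.2 = 118.58.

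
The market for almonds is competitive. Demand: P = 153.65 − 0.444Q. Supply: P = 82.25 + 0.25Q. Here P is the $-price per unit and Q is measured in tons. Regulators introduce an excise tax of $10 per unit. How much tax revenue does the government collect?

Competitive equilibrium: 153.65 − 0.444Q = 82.25 + 0.25Q → Q* = 102.8818, P* = 107.9705.
With the tax, the buyer price exceeds the seller price by 10: (153.65 − 0.444Q) − (82.25 + 0.25Q) = 10 → Q' = 88.4726.
Tax revenue = 10 × 88.4726 = $884.73.

$884.73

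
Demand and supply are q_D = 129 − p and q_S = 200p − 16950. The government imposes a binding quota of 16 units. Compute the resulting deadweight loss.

394.80

In inverse form: demand p = 129 − q, supply p = 84.75 + 0.005q.
Competitive equilibrium: 129 − q = 84.75 + 0.005q → q* = 44.0299, p* = 84.9701.
At q = 16: demand price = 129 − 1·16 = 113; supply price = 84.75 + 0.005·16 = 84.83.
Δq = 44.0299 − 16 = 28.0299; wedge = 113 − 84.83 = 28.17.
DWL = ½ × 28.0299 × 28.17 = 394.80.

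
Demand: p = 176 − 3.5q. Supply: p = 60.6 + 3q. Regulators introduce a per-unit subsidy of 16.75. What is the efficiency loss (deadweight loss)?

Competitive equilibrium: 176 − 3.5q = 60.6 + 3q → q* = 17.7538, p* = 113.8615.
The subsidy lowers effective supply by 16.75: p = 43.85 + 3q.
New quantity: 176 − 3.5q = 43.85 + 3q → q' = 20.3308.
Overproduction Δq = 20.3308 − 17.7538 = 2.577; wedge = subsidy = 16.75.
Welfare loss = ½ × 2.577 × 16.75 = 21.58.

21.58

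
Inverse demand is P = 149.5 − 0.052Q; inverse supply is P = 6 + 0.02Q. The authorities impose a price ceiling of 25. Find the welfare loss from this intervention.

39166.74

Competitive equilibrium: 149.5 − 0.052Q = 6 + 0.02Q → Q* = 1993.0556, P* = 45.8611.
At the ceiling P = 25, quantity supplied = (25 − 6)/0.02 = 950.
Willingness to pay at Q' = 950: 149.5 − 0.052·950 = 100.1.
ΔQ = 1993.0556 − 950 = 1043.0556; wedge = 100.1 − 25 = 75.1.
Deadweight loss = ½ × 1043.0556 × 75.1 = 39166.74.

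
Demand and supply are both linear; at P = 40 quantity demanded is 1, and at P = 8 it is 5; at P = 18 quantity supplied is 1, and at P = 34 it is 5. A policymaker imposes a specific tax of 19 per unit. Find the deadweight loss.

Demand slope = (8 − 40)/(5 − 1) = −8, so P = 48 − 8Q.
Supply slope = (34 − 18)/(5 − 1) = 4, so P = 14 + 4Q.
Competitive equilibrium: 48 − 8Q = 14 + 4Q → Q* = 2.8333, P* = 25.3333.
With the tax, the buyer price exceeds the seller price by 19: (48 − 8Q) − (14 + 4Q) = 19 → Q' = 1.25.
ΔQ = 2.8333 − 1.25 = 1.5833; the wedge equals the tax, 19.
DWL = ½ × 1.5833 × 19 = 15.04.

15.04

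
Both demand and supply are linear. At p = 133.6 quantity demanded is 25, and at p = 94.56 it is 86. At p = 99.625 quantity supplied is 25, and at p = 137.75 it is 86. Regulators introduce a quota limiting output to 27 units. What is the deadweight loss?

390.83

Demand slope = (94.56 − 133.6)/(86 − 25) = −0.64, so p = 149.6 − 0.64q.
Supply slope = (137.75 − 99.625)/(86 − 25) = 0.625, so p = 84 + 0.625q.
Competitive equilibrium: 149.6 − 0.64q = 84 + 0.625q → q* = 51.8577, p* = 116.4111.
At q = 27: demand price = 149.6 − 0.64·27 = 132.32; supply price = 84 + 0.625·27 = 100.875.
Δq = 51.8577 − 27 = 24.8577; wedge = 132.32 − 100.875 = 31.445.
Deadweight loss = ½ × 24.8577 × 31.445 = 390.83.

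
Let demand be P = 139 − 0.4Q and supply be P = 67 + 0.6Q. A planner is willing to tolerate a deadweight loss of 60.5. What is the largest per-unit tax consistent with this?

11

Competitive equilibrium: 139 − 0.4Q = 67 + 0.6Q → Q* = 72, P* = 110.2.
A tax t gives ΔQ = t/1 and wedge t, so DWL = t²/2.
t²/2 = 60.5 → t² = 121 → t = 11.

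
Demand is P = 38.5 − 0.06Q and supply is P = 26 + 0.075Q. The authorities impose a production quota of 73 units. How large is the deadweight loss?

25.91

Competitive equilibrium: 38.5 − 0.06Q = 26 + 0.075Q → Q* = 92.5926, P* = 32.9444.
At Q = 73: demand price = 38.5 − 0.06·73 = 34.12; supply price = 26 + 0.075·73 = 31.475.
ΔQ = 92.5926 − 73 = 19.5926; wedge = 34.12 − 31.475 = 2.645.
Welfare loss = ½ × 19.5926 × 2.645 = 25.91.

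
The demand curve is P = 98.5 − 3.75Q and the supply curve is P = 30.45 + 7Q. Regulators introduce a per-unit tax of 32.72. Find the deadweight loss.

Competitive equilibrium: 98.5 − 3.75Q = 30.45 + 7Q → Q* = 6.33023, P* = 74.76163.
With the tax, the buyer price exceeds the seller price by 32.72: (98.5 − 3.75Q) − (30.45 + 7Q) = 32.72 → Q' = 3.28651.
ΔQ = 6.33023 − 3.28651 = 3.04372; the wedge equals the tax, 32.72.
Deadweight loss = ½ × 3.04372 × 32.72 = 49.80.

49.80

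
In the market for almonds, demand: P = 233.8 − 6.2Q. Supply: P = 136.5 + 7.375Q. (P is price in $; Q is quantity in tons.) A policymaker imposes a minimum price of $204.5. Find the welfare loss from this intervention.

Competitive equilibrium: 233.8 − 6.2Q = 136.5 + 7.375Q → Q* = 7.1676, P* = 189.361.
At the floor P = 204.5, quantity demanded = (233.8 − 204.5)/6.2 = 4.7258.
Sellers' marginal cost at Q' = 4.7258: 136.5 + 7.375·4.7258 = 171.3528.
ΔQ = 7.1676 − 4.7258 = 2.4418; wedge = 204.5 − 171.3528 = 33.1472.
The triangle = ½ × 2.4418 × 33.1472 = $40.47.

$40.47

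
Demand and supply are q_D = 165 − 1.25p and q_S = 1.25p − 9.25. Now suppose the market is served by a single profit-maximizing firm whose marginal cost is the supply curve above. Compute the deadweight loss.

539.07

In inverse form: demand p = 132 − 0.8q, supply p = 7.4 + 0.8q.
Competitive equilibrium: 132 − 0.8q = 7.4 + 0.8q → q* = 77.875, p* = 69.7.
Marginal revenue: MR = 132 − 1.6q. Set MR = MC: 132 − 1.6q = 7.4 + 0.8q → q_m = 51.9167.
Price p_m = 132 − 0.8·51.9167 = 90.4666; MC(q_m) = 7.4 + 0.8·51.9167 = 48.9334.
Competitive q* = 77.875, so Δq = 25.9583; wedge = 90.4666 − 48.9334 = 41.5332.
DWL = ½ × 25.9583 × 41.5332 = 539.07.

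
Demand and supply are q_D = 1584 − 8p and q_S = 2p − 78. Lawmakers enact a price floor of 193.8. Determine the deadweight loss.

In inverse form: demand p = 198 − 0.125q, supply p = 39 + 0.5q.
Competitive equilibrium: 198 − 0.125q = 39 + 0.5q → q* = 254.4, p* = 166.2.
At the floor p = 193.8, quantity demanded = (198 − 193.8)/0.125 = 33.6.
Sellers' marginal cost at q' = 33.6: 39 + 0.5·33.6 = 55.8.
Δq = 254.4 − 33.6 = 220.8; wedge = 193.8 − 55.8 = 138.
Deadweight loss = ½ × 220.8 × 138 = 15235.20.

15235.20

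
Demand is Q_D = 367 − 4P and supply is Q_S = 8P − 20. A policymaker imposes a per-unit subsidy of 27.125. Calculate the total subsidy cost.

8417.79

In inverse form: demand P = 91.75 − 0.25Q, supply P = 2.5 + 0.125Q.
Competitive equilibrium: 91.75 − 0.25Q = 2.5 + 0.125Q → Q* = 238, P* = 32.25.
The subsidy lowers effective supply by 27.125: P = 0.125Q − 24.625.
New quantity: 91.75 − 0.25Q = 0.125Q − 24.625 → Q' = 310.3333.
Total subsidy cost = 27.125 × 310.3333 = 8417.79.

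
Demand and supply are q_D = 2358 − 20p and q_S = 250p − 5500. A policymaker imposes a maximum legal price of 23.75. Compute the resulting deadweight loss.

48367.37

In inverse form: demand p = 117.9 − 0.05q, supply p = 22 + 0.004q.
Competitive equilibrium: 117.9 − 0.05q = 22 + 0.004q → q* = 1775.9259, p* = 29.1037.
At the ceiling p = 23.75, quantity supplied = (23.75 − 22)/0.004 = 437.5.
Willingness to pay at q' = 437.5: 117.9 − 0.05·437.5 = 96.025.
Δq = 1775.9259 − 437.5 = 1338.4259; wedge = 96.025 − 23.75 = 72.275.
Welfare loss = ½ × 1338.4259 × 72.275 = 48367.37.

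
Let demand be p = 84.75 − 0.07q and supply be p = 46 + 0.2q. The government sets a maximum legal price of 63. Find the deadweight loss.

Competitive equilibrium: 84.75 − 0.07q = 46 + 0.2q → q* = 143.5185, p* = 74.7037.
At the ceiling p = 63, quantity supplied = (63 − 46)/0.2 = 85.
Willingness to pay at q' = 85: 84.75 − 0.07·85 = 78.8.
Δq = 143.5185 − 85 = 58.5185; wedge = 78.8 − 63 = 15.8.
Deadweight loss = ½ × 58.5185 × 15.8 = 462.30.

462.30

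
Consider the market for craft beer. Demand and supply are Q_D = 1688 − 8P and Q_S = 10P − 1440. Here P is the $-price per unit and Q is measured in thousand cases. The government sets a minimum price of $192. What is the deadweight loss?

In inverse form: demand P = 211 − 0.125Q, supply P = 144 + 0.1Q.
Competitive equilibrium: 211 − 0.125Q = 144 + 0.1Q → Q* = 297.7778, P* = 173.7778.
At the floor P = 192, quantity demanded = (211 − 192)/0.125 = 152.
Sellers' marginal cost at Q' = 152: 144 + 0.1·152 = 159.2.
ΔQ = 297.7778 − 152 = 145.7778; wedge = 192 − 159.2 = 32.8.
Deadweight loss = ½ × 145.7778 × 32.8 = $2390.76 thousand.

$2390.76 thousand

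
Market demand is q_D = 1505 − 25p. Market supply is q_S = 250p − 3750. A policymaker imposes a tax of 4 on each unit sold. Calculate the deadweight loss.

In inverse form: demand p = 60.2 − 0.04q, supply p = 15 + 0.004q.
Competitive equilibrium: 60.2 − 0.04q = 15 + 0.004q → q* = 1027.2727, p* = 19.1091.
With the tax, the buyer price exceeds the seller price by 4: (60.2 − 0.04q) − (15 + 0.004q) = 4 → q' = 936.3636.
Δq = 1027.2727 − 936.3636 = 90.9091; the wedge equals the tax, 4.
Welfare loss = ½ × 90.9091 × 4 = 181.82.

181.82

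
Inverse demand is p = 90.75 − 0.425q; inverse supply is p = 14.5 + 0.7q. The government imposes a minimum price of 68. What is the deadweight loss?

Competitive equilibrium: 90.75 − 0.425q = 14.5 + 0.7q → q* = 67.7778, p* = 61.9444.
At the floor p = 68, quantity demanded = (90.75 − 68)/0.425 = 53.5294.
Sellers' marginal cost at q' = 53.5294: 14.5 + 0.7·53.5294 = 51.9706.
Δq = 67.7778 − 53.5294 = 14.2484; wedge = 68 − 51.9706 = 16.0294.
Welfare loss = ½ × 14.2484 × 16.0294 = 114.20.

114.20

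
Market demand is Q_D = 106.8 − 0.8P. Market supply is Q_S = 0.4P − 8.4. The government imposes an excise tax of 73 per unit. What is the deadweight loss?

In inverse form: demand P = 133.5 − 1.25Q, supply P = 21 + 2.5Q.
Competitive equilibrium: 133.5 − 1.25Q = 21 + 2.5Q → Q* = 30, P* = 96.
With the tax, the buyer price exceeds the seller price by 73: (133.5 − 1.25Q) − (21 + 2.5Q) = 73 → Q' = 10.5333.
ΔQ = 30 − 10.5333 = 19.4667; the wedge equals the tax, 73.
Welfare loss = ½ × 19.4667 × 73 = 710.53.

710.53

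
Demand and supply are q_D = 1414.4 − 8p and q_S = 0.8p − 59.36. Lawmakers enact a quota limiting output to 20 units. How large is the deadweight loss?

In inverse form: demand p = 176.8 − 0.125q, supply p = 74.2 + 1.25q.
Competitive equilibrium: 176.8 − 0.125q = 74.2 + 1.25q → q* = 74.6182, p* = 167.4727.
At q = 20: demand price = 176.8 − 0.125·20 = 174.3; supply price = 74.2 + 1.25·20 = 99.2.
Δq = 74.6182 − 20 = 54.6182; wedge = 174.3 − 99.2 = 75.1.
The triangle = ½ × 54.6182 × 75.1 = 2050.91.

2050.91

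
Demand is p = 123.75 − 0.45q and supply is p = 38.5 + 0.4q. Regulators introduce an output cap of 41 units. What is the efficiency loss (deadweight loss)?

Competitive equilibrium: 123.75 − 0.45q = 38.5 + 0.4q → q* = 100.2941, p* = 78.6176.
At q = 41: demand price = 123.75 − 0.45·41 = 105.3; supply price = 38.5 + 0.4·41 = 54.9.
Δq = 100.2941 − 41 = 59.2941; wedge = 105.3 − 54.9 = 50.4.
Welfare loss = ½ × 59.2941 × 50.4 = 1494.21.

1494.21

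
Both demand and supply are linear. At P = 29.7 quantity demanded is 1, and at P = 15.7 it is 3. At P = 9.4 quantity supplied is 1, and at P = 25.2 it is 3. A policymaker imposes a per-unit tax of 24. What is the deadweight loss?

Demand slope = (15.7 − 29.7)/(3 − 1) = −7, so P = 36.7 − 7Q.
Supply slope = (25.2 − 9.4)/(3 − 1) = 7.9, so P = 1.5 + 7.9Q.
Competitive equilibrium: 36.7 − 7Q = 1.5 + 7.9Q → Q* = 2.3624, P* = 20.1631.
With the tax, the buyer price exceeds the seller price by 24: (36.7 − 7Q) − (1.5 + 7.9Q) = 24 → Q' = 0.7517.
ΔQ = 2.3624 − 0.7517 = 1.6107; the wedge equals the tax, 24.
Deadweight loss = ½ × 1.6107 × 24 = 19.33.

19.33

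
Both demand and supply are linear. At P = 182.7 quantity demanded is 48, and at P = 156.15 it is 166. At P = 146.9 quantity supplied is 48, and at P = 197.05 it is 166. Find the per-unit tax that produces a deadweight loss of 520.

26

Demand slope = (156.15 − 182.7)/(166 − 48) = −0.225, so P = 193.5 − 0.225Q.
Supply slope = (197.05 − 146.9)/(166 − 48) = 0.425, so P = 126.5 + 0.425Q.
Competitive equilibrium: 193.5 − 0.225Q = 126.5 + 0.425Q → Q* = 103.0769, P* = 170.3077.
A tax t gives ΔQ = t/0.65 and wedge t, so DWL = t²/1.3.
t²/1.3 = 520 → t² = 676 → t = 26.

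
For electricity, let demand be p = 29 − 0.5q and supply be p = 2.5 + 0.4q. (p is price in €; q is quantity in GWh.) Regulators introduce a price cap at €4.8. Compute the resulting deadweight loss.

Competitive equilibrium: 29 − 0.5q = 2.5 + 0.4q → q* = 29.4444, p* = 14.2778.
At the ceiling p = 4.8, quantity supplied = (4.8 − 2.5)/0.4 = 5.75.
Willingness to pay at q' = 5.75: 29 − 0.5·5.75 = 26.125.
Δq = 29.4444 − 5.75 = 23.6944; wedge = 26.125 − 4.8 = 21.325.
DWL = ½ × 23.6944 × 21.325 = €252.64.

€252.64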